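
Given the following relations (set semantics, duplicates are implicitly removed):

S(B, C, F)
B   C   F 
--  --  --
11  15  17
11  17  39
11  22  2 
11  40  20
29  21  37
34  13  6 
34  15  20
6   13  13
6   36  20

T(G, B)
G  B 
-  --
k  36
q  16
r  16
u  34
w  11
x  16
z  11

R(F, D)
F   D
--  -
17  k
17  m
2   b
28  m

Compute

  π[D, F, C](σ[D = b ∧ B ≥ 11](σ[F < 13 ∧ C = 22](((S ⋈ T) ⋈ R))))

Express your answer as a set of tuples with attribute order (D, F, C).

{(b, 2, 22)}

Natural join on B: {(11, 15, 17, w), (11, 15, 17, z), (11, 17, 39, w), (11, 17, 39, z), (11, 22, 2, w), (11, 22, 2, z), (11, 40, 20, w), (11, 40, 20, z), (34, 13, 6, u), (34, 15, 20, u)}
Natural join on F: {(11, 15, 17, w, k), (11, 15, 17, w, m), (11, 15, 17, z, k), (11, 15, 17, z, m), (11, 22, 2, w, b), (11, 22, 2, z, b)}
Apply σ_{F < 13 ∧ C = 22}; surviving tuples: {(11, 22, 2, w, b), (11, 22, 2, z, b)}
Apply σ_{D = b ∧ B ≥ 11}; surviving tuples: {(11, 22, 2, w, b), (11, 22, 2, z, b)}
π[D, F, C]: project onto (D, F, C) (1 duplicate(s) eliminated) → {(b, 2, 22)}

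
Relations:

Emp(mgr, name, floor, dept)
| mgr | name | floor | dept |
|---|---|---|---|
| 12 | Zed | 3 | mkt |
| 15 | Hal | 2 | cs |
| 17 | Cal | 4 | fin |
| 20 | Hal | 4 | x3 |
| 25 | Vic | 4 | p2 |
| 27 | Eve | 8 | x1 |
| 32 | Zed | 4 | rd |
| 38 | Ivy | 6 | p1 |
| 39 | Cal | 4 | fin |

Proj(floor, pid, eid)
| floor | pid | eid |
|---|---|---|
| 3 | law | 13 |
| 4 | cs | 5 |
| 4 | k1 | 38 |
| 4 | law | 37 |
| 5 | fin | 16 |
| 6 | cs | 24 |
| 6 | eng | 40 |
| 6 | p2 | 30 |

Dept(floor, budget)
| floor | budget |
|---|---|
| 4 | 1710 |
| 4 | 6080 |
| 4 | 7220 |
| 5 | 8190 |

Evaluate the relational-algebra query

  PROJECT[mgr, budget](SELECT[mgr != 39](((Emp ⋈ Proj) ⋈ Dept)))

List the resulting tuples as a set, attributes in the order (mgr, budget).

{(17, 1710), (17, 6080), (17, 7220), (20, 1710), (20, 6080), (20, 7220), (25, 1710), (25, 6080), (25, 7220), (32, 1710), (32, 6080), (32, 7220)}

Natural join on floor: {(12, Zed, 3, mkt, law, 13), (17, Cal, 4, fin, cs, 5), (17, Cal, 4, fin, k1, 38), (17, Cal, 4, fin, law, 37), (20, Hal, 4, x3, cs, 5), (20, Hal, 4, x3, k1, 38), (20, Hal, 4, x3, law, 37), (25, Vic, 4, p2, cs, 5), (25, Vic, 4, p2, k1, 38), (25, Vic, 4, p2, law, 37), (32, Zed, 4, rd, cs, 5), (32, Zed, 4, rd, k1, 38), (32, Zed, 4, rd, law, 37), (38, Ivy, 6, p1, cs, 24), (38, Ivy, 6, p1, eng, 40), (38, Ivy, 6, p1, p2, 30), (39, Cal, 4, fin, cs, 5), (39, Cal, 4, fin, k1, 38), (39, Cal, 4, fin, law, 37)}
Natural join on floor: {(17, Cal, 4, fin, cs, 5, 1710), (17, Cal, 4, fin, cs, 5, 6080), (17, Cal, 4, fin, cs, 5, 7220), (17, Cal, 4, fin, k1, 38, 1710), (17, Cal, 4, fin, k1, 38, 6080), (17, Cal, 4, fin, k1, 38, 7220), (17, Cal, 4, fin, law, 37, 1710), (17, Cal, 4, fin, law, 37, 6080), (17, Cal, 4, fin, law, 37, 7220), (20, Hal, 4, x3, cs, 5, 1710), (20, Hal, 4, x3, cs, 5, 6080), (20, Hal, 4, x3, cs, 5, 7220), (20, Hal, 4, x3, k1, 38, 1710), (20, Hal, 4, x3, k1, 38, 6080), (20, Hal, 4, x3, k1, 38, 7220), (20, Hal, 4, x3, law, 37, 1710), (20, Hal, 4, x3, law, 37, 6080), (20, Hal, 4, x3, law, 37, 7220), (25, Vic, 4, p2, cs, 5, 1710), (25, Vic, 4, p2, cs, 5, 6080), (25, Vic, 4, p2, cs, 5, 7220), (25, Vic, 4, p2, k1, 38, 1710), (25, Vic, 4, p2, k1, 38, 6080), (25, Vic, 4, p2, k1, 38, 7220), (25, Vic, 4, p2, law, 37, 1710), (25, Vic, 4, p2, law, 37, 6080), (25, Vic, 4, p2, law, 37, 7220), (32, Zed, 4, rd, cs, 5, 1710), (32, Zed, 4, rd, cs, 5, 6080), (32, Zed, 4, rd, cs, 5, 7220), (32, Zed, 4, rd, k1, 38, 1710), (32, Zed, 4, rd, k1, 38, 6080), (32, Zed, 4, rd, k1, 38, 7220), (32, Zed, 4, rd, law, 37, 1710), (32, Zed, 4, rd, law, 37, 6080), (32, Zed, 4, rd, law, 37, 7220), (39, Cal, 4, fin, cs, 5, 1710), (39, Cal, 4, fin, cs, 5, 6080), (39, Cal, 4, fin, cs, 5, 7220), (39, Cal, 4, fin, k1, 38, 1710), (39, Cal, 4, fin, k1, 38, 6080), (39, Cal, 4, fin, k1, 38, 7220), (39, Cal, 4, fin, law, 37, 1710), (39, Cal, 4, fin, law, 37, 6080), (39, Cal, 4, fin, law, 37, 7220)}
σ[mgr != 39]: keep tuples satisfying mgr != 39 → {(17, Cal, 4, fin, cs, 5, 1710), (17, Cal, 4, fin, cs, 5, 6080), (17, Cal, 4, fin, cs, 5, 7220), (17, Cal, 4, fin, k1, 38, 1710), (17, Cal, 4, fin, k1, 38, 6080), (17, Cal, 4, fin, k1, 38, 7220), (17, Cal, 4, fin, law, 37, 1710), (17, Cal, 4, fin, law, 37, 6080), (17, Cal, 4, fin, law, 37, 7220), (20, Hal, 4, x3, cs, 5, 1710), (20, Hal, 4, x3, cs, 5, 6080), (20, Hal, 4, x3, cs, 5, 7220), (20, Hal, 4, x3, k1, 38, 1710), (20, Hal, 4, x3, k1, 38, 6080), (20, Hal, 4, x3, k1, 38, 7220), (20, Hal, 4, x3, law, 37, 1710), (20, Hal, 4, x3, law, 37, 6080), (20, Hal, 4, x3, law, 37, 7220), (25, Vic, 4, p2, cs, 5, 1710), (25, Vic, 4, p2, cs, 5, 6080), (25, Vic, 4, p2, cs, 5, 7220), (25, Vic, 4, p2, k1, 38, 1710), (25, Vic, 4, p2, k1, 38, 6080), (25, Vic, 4, p2, k1, 38, 7220), (25, Vic, 4, p2, law, 37, 1710), (25, Vic, 4, p2, law, 37, 6080), (25, Vic, 4, p2, law, 37, 7220), (32, Zed, 4, rd, cs, 5, 1710), (32, Zed, 4, rd, cs, 5, 6080), (32, Zed, 4, rd, cs, 5, 7220), (32, Zed, 4, rd, k1, 38, 1710), (32, Zed, 4, rd, k1, 38, 6080), (32, Zed, 4, rd, k1, 38, 7220), (32, Zed, 4, rd, law, 37, 1710), (32, Zed, 4, rd, law, 37, 6080), (32, Zed, 4, rd, law, 37, 7220)}
Keep only column(s) mgr, budget (24 duplicate(s) eliminated): {(17, 1710), (17, 6080), (17, 7220), (20, 1710), (20, 6080), (20, 7220), (25, 1710), (25, 6080), (25, 7220), (32, 1710), (32, 6080), (32, 7220)}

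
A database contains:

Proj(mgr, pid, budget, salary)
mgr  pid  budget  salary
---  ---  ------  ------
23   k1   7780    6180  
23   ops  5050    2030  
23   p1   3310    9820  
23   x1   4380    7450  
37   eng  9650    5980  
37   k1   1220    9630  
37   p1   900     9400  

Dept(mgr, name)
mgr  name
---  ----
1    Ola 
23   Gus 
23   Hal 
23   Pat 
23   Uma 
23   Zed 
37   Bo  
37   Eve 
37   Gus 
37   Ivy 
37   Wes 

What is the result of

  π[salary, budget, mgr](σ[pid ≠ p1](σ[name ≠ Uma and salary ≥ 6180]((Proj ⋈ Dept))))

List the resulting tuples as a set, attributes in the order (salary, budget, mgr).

Proj ⋈ Dept (natural join on mgr): {(23, k1, 7780, 6180, Gus), (23, k1, 7780, 6180, Hal), (23, k1, 7780, 6180, Pat), (23, k1, 7780, 6180, Uma), (23, k1, 7780, 6180, Zed), (23, ops, 5050, 2030, Gus), (23, ops, 5050, 2030, Hal), (23, ops, 5050, 2030, Pat), (23, ops, 5050, 2030, Uma), (23, ops, 5050, 2030, Zed), (23, p1, 3310, 9820, Gus), (23, p1, 3310, 9820, Hal), (23, p1, 3310, 9820, Pat), (23, p1, 3310, 9820, Uma), (23, p1, 3310, 9820, Zed), (23, x1, 4380, 7450, Gus), (23, x1, 4380, 7450, Hal), (23, x1, 4380, 7450, Pat), (23, x1, 4380, 7450, Uma), (23, x1, 4380, 7450, Zed), (37, eng, 9650, 5980, Bo), (37, eng, 9650, 5980, Eve), (37, eng, 9650, 5980, Gus), (37, eng, 9650, 5980, Ivy), (37, eng, 9650, 5980, Wes), (37, k1, 1220, 9630, Bo), (37, k1, 1220, 9630, Eve), (37, k1, 1220, 9630, Gus), (37, k1, 1220, 9630, Ivy), (37, k1, 1220, 9630, Wes), (37, p1, 900, 9400, Bo), (37, p1, 900, 9400, Eve), (37, p1, 900, 9400, Gus), (37, p1, 900, 9400, Ivy), (37, p1, 900, 9400, Wes)}
Apply σ_{name ≠ Uma and salary ≥ 6180}; surviving tuples: {(23, k1, 7780, 6180, Gus), (23, k1, 7780, 6180, Hal), (23, k1, 7780, 6180, Pat), (23, k1, 7780, 6180, Zed), (23, p1, 3310, 9820, Gus), (23, p1, 3310, 9820, Hal), (23, p1, 3310, 9820, Pat), (23, p1, 3310, 9820, Zed), (23, x1, 4380, 7450, Gus), (23, x1, 4380, 7450, Hal), (23, x1, 4380, 7450, Pat), (23, x1, 4380, 7450, Zed), (37, k1, 1220, 9630, Bo), (37, k1, 1220, 9630, Eve), (37, k1, 1220, 9630, Gus), (37, k1, 1220, 9630, Ivy), (37, k1, 1220, 9630, Wes), (37, p1, 900, 9400, Bo), (37, p1, 900, 9400, Eve), (37, p1, 900, 9400, Gus), (37, p1, 900, 9400, Ivy), (37, p1, 900, 9400, Wes)}
Apply σ_{pid ≠ p1}; surviving tuples: {(23, k1, 7780, 6180, Gus), (23, k1, 7780, 6180, Hal), (23, k1, 7780, 6180, Pat), (23, k1, 7780, 6180, Zed), (23, x1, 4380, 7450, Gus), (23, x1, 4380, 7450, Hal), (23, x1, 4380, 7450, Pat), (23, x1, 4380, 7450, Zed), (37, k1, 1220, 9630, Bo), (37, k1, 1220, 9630, Eve), (37, k1, 1220, 9630, Gus), (37, k1, 1220, 9630, Ivy), (37, k1, 1220, 9630, Wes)}
Projecting to salary, budget, mgr (10 duplicate(s) eliminated): {(6180, 7780, 23), (7450, 4380, 23), (9630, 1220, 37)}

{(6180, 7780, 23), (7450, 4380, 23), (9630, 1220, 37)}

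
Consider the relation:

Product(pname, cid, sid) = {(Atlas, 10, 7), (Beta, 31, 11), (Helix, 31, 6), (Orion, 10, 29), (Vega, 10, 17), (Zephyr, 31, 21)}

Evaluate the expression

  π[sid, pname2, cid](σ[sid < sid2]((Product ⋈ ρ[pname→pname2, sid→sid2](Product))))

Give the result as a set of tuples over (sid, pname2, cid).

ρ[pname→pname2, sid→sid2]: schema becomes (pname2, cid, sid2); tuples unchanged.
Natural join on cid: {(Atlas, 10, 7, Atlas, 7), (Atlas, 10, 7, Orion, 29), (Atlas, 10, 7, Vega, 17), (Beta, 31, 11, Beta, 11), (Beta, 31, 11, Helix, 6), (Beta, 31, 11, Zephyr, 21), (Helix, 31, 6, Beta, 11), (Helix, 31, 6, Helix, 6), (Helix, 31, 6, Zephyr, 21), (Orion, 10, 29, Atlas, 7), (Orion, 10, 29, Orion, 29), (Orion, 10, 29, Vega, 17), (Vega, 10, 17, Atlas, 7), (Vega, 10, 17, Orion, 29), (Vega, 10, 17, Vega, 17), (Zephyr, 31, 21, Beta, 11), (Zephyr, 31, 21, Helix, 6), (Zephyr, 31, 21, Zephyr, 21)}
Apply σ_{sid < sid2}; surviving tuples: {(Atlas, 10, 7, Orion, 29), (Atlas, 10, 7, Vega, 17), (Beta, 31, 11, Zephyr, 21), (Helix, 31, 6, Beta, 11), (Helix, 31, 6, Zephyr, 21), (Vega, 10, 17, Orion, 29)}
Projecting to sid, pname2, cid: {(11, Zephyr, 31), (17, Orion, 10), (6, Beta, 31), (6, Zephyr, 31), (7, Orion, 10), (7, Vega, 10)}

{(11, Zephyr, 31), (17, Orion, 10), (6, Beta, 31), (6, Zephyr, 31), (7, Orion, 10), (7, Vega, 10)}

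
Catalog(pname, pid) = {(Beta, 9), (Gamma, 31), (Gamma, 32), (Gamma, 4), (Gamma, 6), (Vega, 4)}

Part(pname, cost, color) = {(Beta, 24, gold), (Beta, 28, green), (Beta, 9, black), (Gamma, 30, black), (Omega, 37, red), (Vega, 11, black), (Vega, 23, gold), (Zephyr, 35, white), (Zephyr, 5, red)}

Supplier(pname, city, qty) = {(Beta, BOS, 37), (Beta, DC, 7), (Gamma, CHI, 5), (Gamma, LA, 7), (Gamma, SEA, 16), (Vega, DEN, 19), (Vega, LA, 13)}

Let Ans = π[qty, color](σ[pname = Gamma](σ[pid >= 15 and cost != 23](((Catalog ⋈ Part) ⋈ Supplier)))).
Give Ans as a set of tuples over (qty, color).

Catalog ⋈ Part (natural join on pname): {(Beta, 9, 24, gold), (Beta, 9, 28, green), (Beta, 9, 9, black), (Gamma, 31, 30, black), (Gamma, 32, 30, black), (Gamma, 4, 30, black), (Gamma, 6, 30, black), (Vega, 4, 11, black), (Vega, 4, 23, gold)}
(Catalog ⋈ Part) ⋈ Supplier (natural join on pname): {(Beta, 9, 24, gold, BOS, 37), (Beta, 9, 24, gold, DC, 7), (Beta, 9, 28, green, BOS, 37), (Beta, 9, 28, green, DC, 7), (Beta, 9, 9, black, BOS, 37), (Beta, 9, 9, black, DC, 7), (Gamma, 31, 30, black, CHI, 5), (Gamma, 31, 30, black, LA, 7), (Gamma, 31, 30, black, SEA, 16), (Gamma, 32, 30, black, CHI, 5), (Gamma, 32, 30, black, LA, 7), (Gamma, 32, 30, black, SEA, 16), (Gamma, 4, 30, black, CHI, 5), (Gamma, 4, 30, black, LA, 7), (Gamma, 4, 30, black, SEA, 16), (Gamma, 6, 30, black, CHI, 5), (Gamma, 6, 30, black, LA, 7), (Gamma, 6, 30, black, SEA, 16), (Vega, 4, 11, black, DEN, 19), (Vega, 4, 11, black, LA, 13), (Vega, 4, 23, gold, DEN, 19), (Vega, 4, 23, gold, LA, 13)}
σ[pid >= 15 and cost != 23]: keep tuples satisfying pid >= 15 and cost != 23 → {(Gamma, 31, 30, black, CHI, 5), (Gamma, 31, 30, black, LA, 7), (Gamma, 31, 30, black, SEA, 16), (Gamma, 32, 30, black, CHI, 5), (Gamma, 32, 30, black, LA, 7), (Gamma, 32, 30, black, SEA, 16)}
σ[pname = Gamma]: keep tuples satisfying pname = Gamma → {(Gamma, 31, 30, black, CHI, 5), (Gamma, 31, 30, black, LA, 7), (Gamma, 31, 30, black, SEA, 16), (Gamma, 32, 30, black, CHI, 5), (Gamma, 32, 30, black, LA, 7), (Gamma, 32, 30, black, SEA, 16)}
Keep only column(s) qty, color (3 duplicate(s) eliminated): {(16, black), (5, black), (7, black)}

{(16, black), (5, black), (7, black)}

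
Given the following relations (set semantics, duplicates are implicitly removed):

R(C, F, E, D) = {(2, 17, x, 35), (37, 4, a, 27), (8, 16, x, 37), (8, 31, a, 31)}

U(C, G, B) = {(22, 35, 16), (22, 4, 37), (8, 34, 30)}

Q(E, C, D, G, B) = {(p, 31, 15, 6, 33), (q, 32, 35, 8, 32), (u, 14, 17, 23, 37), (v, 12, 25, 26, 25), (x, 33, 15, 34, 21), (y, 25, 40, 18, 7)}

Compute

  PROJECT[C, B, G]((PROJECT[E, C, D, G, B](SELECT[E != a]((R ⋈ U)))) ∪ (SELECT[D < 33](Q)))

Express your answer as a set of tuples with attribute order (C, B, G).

{(12, 25, 26), (14, 37, 23), (31, 33, 6), (33, 21, 34), (8, 30, 34)}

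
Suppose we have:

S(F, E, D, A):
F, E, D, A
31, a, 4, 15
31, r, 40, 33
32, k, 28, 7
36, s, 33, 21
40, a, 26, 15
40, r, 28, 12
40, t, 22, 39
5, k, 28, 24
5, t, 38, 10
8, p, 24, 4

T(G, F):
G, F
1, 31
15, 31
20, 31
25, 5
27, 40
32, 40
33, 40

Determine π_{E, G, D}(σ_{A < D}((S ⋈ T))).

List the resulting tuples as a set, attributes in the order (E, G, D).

Joining S and T on F yields {(31, a, 4, 15, 1), (31, a, 4, 15, 15), (31, a, 4, 15, 20), (31, r, 40, 33, 1), (31, r, 40, 33, 15), (31, r, 40, 33, 20), (40, a, 26, 15, 27), (40, a, 26, 15, 32), (40, a, 26, 15, 33), (40, r, 28, 12, 27), (40, r, 28, 12, 32), (40, r, 28, 12, 33), (40, t, 22, 39, 27), (40, t, 22, 39, 32), (40, t, 22, 39, 33), (5, k, 28, 24, 25), (5, t, 38, 10, 25)}.
Filtering on A < D leaves {(31, r, 40, 33, 1), (31, r, 40, 33, 15), (31, r, 40, 33, 20), (40, a, 26, 15, 27), (40, a, 26, 15, 32), (40, a, 26, 15, 33), (40, r, 28, 12, 27), (40, r, 28, 12, 32), (40, r, 28, 12, 33), (5, k, 28, 24, 25), (5, t, 38, 10, 25)}.
Keep only column(s) E, G, D: {(a, 27, 26), (a, 32, 26), (a, 33, 26), (k, 25, 28), (r, 1, 40), (r, 15, 40), (r, 20, 40), (r, 27, 28), (r, 32, 28), (r, 33, 28), (t, 25, 38)}

{(a, 27, 26), (a, 32, 26), (a, 33, 26), (k, 25, 28), (r, 1, 40), (r, 15, 40), (r, 20, 40), (r, 27, 28), (r, 32, 28), (r, 33, 28), (t, 25, 38)}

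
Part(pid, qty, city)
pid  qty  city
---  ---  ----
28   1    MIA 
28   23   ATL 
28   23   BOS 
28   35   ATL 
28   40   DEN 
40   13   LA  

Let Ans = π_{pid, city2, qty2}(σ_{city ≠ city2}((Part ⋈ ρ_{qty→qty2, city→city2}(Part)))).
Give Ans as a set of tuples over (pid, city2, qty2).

ρ[qty→qty2, city→city2]: schema becomes (pid, qty2, city2); tuples unchanged.
Part ⋈ ρ_{qty→qty2, city→city2}(Part) (natural join on pid): {(28, 1, MIA, 1, MIA), (28, 1, MIA, 23, ATL), (28, 1, MIA, 23, BOS), (28, 1, MIA, 35, ATL), (28, 1, MIA, 40, DEN), (28, 23, ATL, 1, MIA), (28, 23, ATL, 23, ATL), (28, 23, ATL, 23, BOS), (28, 23, ATL, 35, ATL), (28, 23, ATL, 40, DEN), (28, 23, BOS, 1, MIA), (28, 23, BOS, 23, ATL), (28, 23, BOS, 23, BOS), (28, 23, BOS, 35, ATL), (28, 23, BOS, 40, DEN), (28, 35, ATL, 1, MIA), (28, 35, ATL, 23, ATL), (28, 35, ATL, 23, BOS), (28, 35, ATL, 35, ATL), (28, 35, ATL, 40, DEN), (28, 40, DEN, 1, MIA), (28, 40, DEN, 23, ATL), (28, 40, DEN, 23, BOS), (28, 40, DEN, 35, ATL), (28, 40, DEN, 40, DEN), (40, 13, LA, 13, LA)}
Filtering on city ≠ city2 leaves {(28, 1, MIA, 23, ATL), (28, 1, MIA, 23, BOS), (28, 1, MIA, 35, ATL), (28, 1, MIA, 40, DEN), (28, 23, ATL, 1, MIA), (28, 23, ATL, 23, BOS), (28, 23, ATL, 40, DEN), (28, 23, BOS, 1, MIA), (28, 23, BOS, 23, ATL), (28, 23, BOS, 35, ATL), (28, 23, BOS, 40, DEN), (28, 35, ATL, 1, MIA), (28, 35, ATL, 23, BOS), (28, 35, ATL, 40, DEN), (28, 40, DEN, 1, MIA), (28, 40, DEN, 23, ATL), (28, 40, DEN, 23, BOS), (28, 40, DEN, 35, ATL)}.
Keep only column(s) pid, city2, qty2 (13 duplicate(s) eliminated): {(28, ATL, 23), (28, ATL, 35), (28, BOS, 23), (28, DEN, 40), (28, MIA, 1)}

{(28, ATL, 23), (28, ATL, 35), (28, BOS, 23), (28, DEN, 40), (28, MIA, 1)}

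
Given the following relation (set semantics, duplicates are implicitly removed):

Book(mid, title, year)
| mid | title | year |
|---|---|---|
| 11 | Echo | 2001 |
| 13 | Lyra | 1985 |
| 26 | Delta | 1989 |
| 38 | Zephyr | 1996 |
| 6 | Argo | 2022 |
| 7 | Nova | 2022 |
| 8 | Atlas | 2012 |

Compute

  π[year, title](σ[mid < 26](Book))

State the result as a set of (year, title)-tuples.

{(1985, Lyra), (2001, Echo), (2012, Atlas), (2022, Argo), (2022, Nova)}

Apply σ_{mid < 26}; surviving tuples: {(11, Echo, 2001), (13, Lyra, 1985), (6, Argo, 2022), (7, Nova, 2022), (8, Atlas, 2012)}
π_{year, title} gives {(1985, Lyra), (2001, Echo), (2012, Atlas), (2022, Argo), (2022, Nova)}.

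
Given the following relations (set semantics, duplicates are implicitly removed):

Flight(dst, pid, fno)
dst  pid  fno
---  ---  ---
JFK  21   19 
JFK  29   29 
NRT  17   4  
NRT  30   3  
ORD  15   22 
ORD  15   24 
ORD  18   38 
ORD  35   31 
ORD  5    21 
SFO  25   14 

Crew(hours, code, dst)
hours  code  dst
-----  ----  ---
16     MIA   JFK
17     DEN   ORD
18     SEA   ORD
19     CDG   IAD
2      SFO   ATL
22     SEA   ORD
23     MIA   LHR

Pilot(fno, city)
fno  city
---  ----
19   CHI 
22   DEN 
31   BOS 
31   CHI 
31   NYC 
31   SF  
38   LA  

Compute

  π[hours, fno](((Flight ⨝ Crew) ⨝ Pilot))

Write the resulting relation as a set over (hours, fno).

Joining Flight and Crew on dst yields {(JFK, 21, 19, 16, MIA), (JFK, 29, 29, 16, MIA), (ORD, 15, 22, 17, DEN), (ORD, 15, 22, 18, SEA), (ORD, 15, 22, 22, SEA), (ORD, 15, 24, 17, DEN), (ORD, 15, 24, 18, SEA), (ORD, 15, 24, 22, SEA), (ORD, 18, 38, 17, DEN), (ORD, 18, 38, 18, SEA), (ORD, 18, 38, 22, SEA), (ORD, 35, 31, 17, DEN), (ORD, 35, 31, 18, SEA), (ORD, 35, 31, 22, SEA), (ORD, 5, 21, 17, DEN), (ORD, 5, 21, 18, SEA), (ORD, 5, 21, 22, SEA)}.
Joining (Flight ⨝ Crew) and Pilot on fno yields {(JFK, 21, 19, 16, MIA, CHI), (ORD, 15, 22, 17, DEN, DEN), (ORD, 15, 22, 18, SEA, DEN), (ORD, 15, 22, 22, SEA, DEN), (ORD, 18, 38, 17, DEN, LA), (ORD, 18, 38, 18, SEA, LA), (ORD, 18, 38, 22, SEA, LA), (ORD, 35, 31, 17, DEN, BOS), (ORD, 35, 31, 17, DEN, CHI), (ORD, 35, 31, 17, DEN, NYC), (ORD, 35, 31, 17, DEN, SF), (ORD, 35, 31, 18, SEA, BOS), (ORD, 35, 31, 18, SEA, CHI), (ORD, 35, 31, 18, SEA, NYC), (ORD, 35, 31, 18, SEA, SF), (ORD, 35, 31, 22, SEA, BOS), (ORD, 35, 31, 22, SEA, CHI), (ORD, 35, 31, 22, SEA, NYC), (ORD, 35, 31, 22, SEA, SF)}.
π[hours, fno]: project onto (hours, fno) (9 duplicate(s) eliminated) → {(16, 19), (17, 22), (17, 31), (17, 38), (18, 22), (18, 31), (18, 38), (22, 22), (22, 31), (22, 38)}

{(16, 19), (17, 22), (17, 31), (17, 38), (18, 22), (18, 31), (18, 38), (22, 22), (22, 31), (22, 38)}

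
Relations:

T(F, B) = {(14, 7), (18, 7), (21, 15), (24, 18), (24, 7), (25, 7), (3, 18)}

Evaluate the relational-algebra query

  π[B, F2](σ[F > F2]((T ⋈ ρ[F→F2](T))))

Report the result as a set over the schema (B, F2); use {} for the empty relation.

{(18, 3), (7, 14), (7, 18), (7, 24)}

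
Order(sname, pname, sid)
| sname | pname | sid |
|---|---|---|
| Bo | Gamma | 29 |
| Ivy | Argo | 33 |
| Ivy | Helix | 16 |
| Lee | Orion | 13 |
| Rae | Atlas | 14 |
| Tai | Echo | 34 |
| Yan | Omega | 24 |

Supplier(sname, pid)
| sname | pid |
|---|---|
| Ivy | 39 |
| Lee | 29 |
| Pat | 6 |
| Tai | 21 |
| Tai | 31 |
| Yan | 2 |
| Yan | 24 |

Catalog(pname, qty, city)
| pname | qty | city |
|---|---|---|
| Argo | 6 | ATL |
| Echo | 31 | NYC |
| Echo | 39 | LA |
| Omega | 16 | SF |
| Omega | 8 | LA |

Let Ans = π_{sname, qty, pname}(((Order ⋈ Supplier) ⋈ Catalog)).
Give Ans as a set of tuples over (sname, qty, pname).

{(Ivy, 6, Argo), (Tai, 31, Echo), (Tai, 39, Echo), (Yan, 16, Omega), (Yan, 8, Omega)}

Joining Order and Supplier on sname yields {(Ivy, Argo, 33, 39), (Ivy, Helix, 16, 39), (Lee, Orion, 13, 29), (Tai, Echo, 34, 21), (Tai, Echo, 34, 31), (Yan, Omega, 24, 2), (Yan, Omega, 24, 24)}.
Joining (Order ⋈ Supplier) and Catalog on pname yields {(Ivy, Argo, 33, 39, 6, ATL), (Tai, Echo, 34, 21, 31, NYC), (Tai, Echo, 34, 21, 39, LA), (Tai, Echo, 34, 31, 31, NYC), (Tai, Echo, 34, 31, 39, LA), (Yan, Omega, 24, 2, 16, SF), (Yan, Omega, 24, 2, 8, LA), (Yan, Omega, 24, 24, 16, SF), (Yan, Omega, 24, 24, 8, LA)}.
Projecting to sname, qty, pname (4 duplicate(s) eliminated): {(Ivy, 6, Argo), (Tai, 31, Echo), (Tai, 39, Echo), (Yan, 16, Omega), (Yan, 8, Omega)}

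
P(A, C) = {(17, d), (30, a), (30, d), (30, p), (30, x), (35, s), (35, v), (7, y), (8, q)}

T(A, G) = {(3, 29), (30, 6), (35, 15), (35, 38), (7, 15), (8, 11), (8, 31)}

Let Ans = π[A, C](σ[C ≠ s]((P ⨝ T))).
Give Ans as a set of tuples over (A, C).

{(30, a), (30, d), (30, p), (30, x), (35, v), (7, y), (8, q)}

Joining P and T on A yields {(30, a, 6), (30, d, 6), (30, p, 6), (30, x, 6), (35, s, 15), (35, s, 38), (35, v, 15), (35, v, 38), (7, y, 15), (8, q, 11), (8, q, 31)}.
Filtering on C ≠ s leaves {(30, a, 6), (30, d, 6), (30, p, 6), (30, x, 6), (35, v, 15), (35, v, 38), (7, y, 15), (8, q, 11), (8, q, 31)}.
Projecting to A, C (2 duplicate(s) eliminated): {(30, a), (30, d), (30, p), (30, x), (35, v), (7, y), (8, q)}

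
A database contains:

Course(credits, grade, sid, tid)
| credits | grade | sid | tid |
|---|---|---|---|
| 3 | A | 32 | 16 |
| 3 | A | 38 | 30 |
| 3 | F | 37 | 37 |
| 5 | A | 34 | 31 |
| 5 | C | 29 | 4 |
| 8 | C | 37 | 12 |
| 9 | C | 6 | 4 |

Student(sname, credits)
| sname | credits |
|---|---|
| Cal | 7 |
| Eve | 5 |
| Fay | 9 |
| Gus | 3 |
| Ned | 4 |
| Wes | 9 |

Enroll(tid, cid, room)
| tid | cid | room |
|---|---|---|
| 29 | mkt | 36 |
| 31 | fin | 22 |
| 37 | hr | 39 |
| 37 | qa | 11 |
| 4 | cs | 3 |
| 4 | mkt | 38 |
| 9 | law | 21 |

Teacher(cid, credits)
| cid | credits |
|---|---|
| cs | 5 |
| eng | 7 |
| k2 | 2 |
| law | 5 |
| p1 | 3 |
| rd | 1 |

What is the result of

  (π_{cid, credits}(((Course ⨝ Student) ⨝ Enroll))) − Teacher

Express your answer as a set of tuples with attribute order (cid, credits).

Joining Course and Student on credits yields {(3, A, 32, 16, Gus), (3, A, 38, 30, Gus), (3, F, 37, 37, Gus), (5, A, 34, 31, Eve), (5, C, 29, 4, Eve), (9, C, 6, 4, Fay), (9, C, 6, 4, Wes)}.
Joining (Course ⨝ Student) and Enroll on tid yields {(3, F, 37, 37, Gus, hr, 39), (3, F, 37, 37, Gus, qa, 11), (5, A, 34, 31, Eve, fin, 22), (5, C, 29, 4, Eve, cs, 3), (5, C, 29, 4, Eve, mkt, 38), (9, C, 6, 4, Fay, cs, 3), (9, C, 6, 4, Fay, mkt, 38), (9, C, 6, 4, Wes, cs, 3), (9, C, 6, 4, Wes, mkt, 38)}.
Keep only column(s) cid, credits (2 duplicate(s) eliminated): {(cs, 5), (cs, 9), (fin, 5), (hr, 3), (mkt, 5), (mkt, 9), (qa, 3)}
Difference: {(cs, 5), (cs, 9), (fin, 5), (hr, 3), (mkt, 5), (mkt, 9), (qa, 3)} with {(cs, 5), (eng, 7), (k2, 2), (law, 5), (p1, 3), (rd, 1)} → {(cs, 9), (fin, 5), (hr, 3), (mkt, 5), (mkt, 9), (qa, 3)}

{(cs, 9), (fin, 5), (hr, 3), (mkt, 5), (mkt, 9), (qa, 3)}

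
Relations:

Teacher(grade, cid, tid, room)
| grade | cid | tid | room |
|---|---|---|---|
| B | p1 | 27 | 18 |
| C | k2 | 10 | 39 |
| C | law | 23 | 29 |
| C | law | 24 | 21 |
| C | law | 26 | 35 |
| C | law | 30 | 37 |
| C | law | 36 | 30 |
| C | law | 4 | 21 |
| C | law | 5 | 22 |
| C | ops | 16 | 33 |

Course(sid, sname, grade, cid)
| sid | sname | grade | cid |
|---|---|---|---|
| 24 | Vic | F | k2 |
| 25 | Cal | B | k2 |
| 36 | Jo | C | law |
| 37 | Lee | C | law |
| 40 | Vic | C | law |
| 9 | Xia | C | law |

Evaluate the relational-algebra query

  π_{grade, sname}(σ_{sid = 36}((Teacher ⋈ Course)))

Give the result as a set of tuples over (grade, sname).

Joining Teacher and Course on grade, cid yields {(C, law, 23, 29, 36, Jo), (C, law, 23, 29, 37, Lee), (C, law, 23, 29, 40, Vic), (C, law, 23, 29, 9, Xia), (C, law, 24, 21, 36, Jo), (C, law, 24, 21, 37, Lee), (C, law, 24, 21, 40, Vic), (C, law, 24, 21, 9, Xia), (C, law, 26, 35, 36, Jo), (C, law, 26, 35, 37, Lee), (C, law, 26, 35, 40, Vic), (C, law, 26, 35, 9, Xia), (C, law, 30, 37, 36, Jo), (C, law, 30, 37, 37, Lee), (C, law, 30, 37, 40, Vic), (C, law, 30, 37, 9, Xia), (C, law, 36, 30, 36, Jo), (C, law, 36, 30, 37, Lee), (C, law, 36, 30, 40, Vic), (C, law, 36, 30, 9, Xia), (C, law, 4, 21, 36, Jo), (C, law, 4, 21, 37, Lee), (C, law, 4, 21, 40, Vic), (C, law, 4, 21, 9, Xia), (C, law, 5, 22, 36, Jo), (C, law, 5, 22, 37, Lee), (C, law, 5, 22, 40, Vic), (C, law, 5, 22, 9, Xia)}.
Apply σ_{sid = 36}; surviving tuples: {(C, law, 23, 29, 36, Jo), (C, law, 24, 21, 36, Jo), (C, law, 26, 35, 36, Jo), (C, law, 30, 37, 36, Jo), (C, law, 36, 30, 36, Jo), (C, law, 4, 21, 36, Jo), (C, law, 5, 22, 36, Jo)}
Keep only column(s) grade, sname (6 duplicate(s) eliminated): {(C, Jo)}

{(C, Jo)}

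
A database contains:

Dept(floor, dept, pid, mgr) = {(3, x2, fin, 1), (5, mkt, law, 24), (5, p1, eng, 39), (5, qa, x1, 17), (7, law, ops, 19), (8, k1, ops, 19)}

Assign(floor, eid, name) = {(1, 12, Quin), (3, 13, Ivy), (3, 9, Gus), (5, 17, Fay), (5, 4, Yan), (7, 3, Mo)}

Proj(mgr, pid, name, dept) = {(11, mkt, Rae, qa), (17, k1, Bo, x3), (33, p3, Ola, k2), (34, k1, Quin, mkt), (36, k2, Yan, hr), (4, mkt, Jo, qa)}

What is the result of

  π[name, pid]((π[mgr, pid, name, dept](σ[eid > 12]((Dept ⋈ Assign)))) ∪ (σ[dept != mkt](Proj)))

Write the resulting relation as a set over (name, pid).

{(Bo, k1), (Fay, eng), (Fay, law), (Fay, x1), (Ivy, fin), (Jo, mkt), (Ola, p3), (Rae, mkt), (Yan, k2)}

Dept ⋈ Assign (natural join on floor): {(3, x2, fin, 1, 13, Ivy), (3, x2, fin, 1, 9, Gus), (5, mkt, law, 24, 17, Fay), (5, mkt, law, 24, 4, Yan), (5, p1, eng, 39, 17, Fay), (5, p1, eng, 39, 4, Yan), (5, qa, x1, 17, 17, Fay), (5, qa, x1, 17, 4, Yan), (7, law, ops, 19, 3, Mo)}
σ[eid > 12]: keep tuples satisfying eid > 12 → {(3, x2, fin, 1, 13, Ivy), (5, mkt, law, 24, 17, Fay), (5, p1, eng, 39, 17, Fay), (5, qa, x1, 17, 17, Fay)}
π[mgr, pid, name, dept]: project onto (mgr, pid, name, dept) → {(1, fin, Ivy, x2), (17, x1, Fay, qa), (24, law, Fay, mkt), (39, eng, Fay, p1)}
σ[dept != mkt]: keep tuples satisfying dept != mkt → {(11, mkt, Rae, qa), (17, k1, Bo, x3), (33, p3, Ola, k2), (36, k2, Yan, hr), (4, mkt, Jo, qa)}
Taking the union: {(1, fin, Ivy, x2), (11, mkt, Rae, qa), (17, k1, Bo, x3), (17, x1, Fay, qa), (24, law, Fay, mkt), (33, p3, Ola, k2), (36, k2, Yan, hr), (39, eng, Fay, p1), (4, mkt, Jo, qa)}
π[name, pid]: project onto (name, pid) → {(Bo, k1), (Fay, eng), (Fay, law), (Fay, x1), (Ivy, fin), (Jo, mkt), (Ola, p3), (Rae, mkt), (Yan, k2)}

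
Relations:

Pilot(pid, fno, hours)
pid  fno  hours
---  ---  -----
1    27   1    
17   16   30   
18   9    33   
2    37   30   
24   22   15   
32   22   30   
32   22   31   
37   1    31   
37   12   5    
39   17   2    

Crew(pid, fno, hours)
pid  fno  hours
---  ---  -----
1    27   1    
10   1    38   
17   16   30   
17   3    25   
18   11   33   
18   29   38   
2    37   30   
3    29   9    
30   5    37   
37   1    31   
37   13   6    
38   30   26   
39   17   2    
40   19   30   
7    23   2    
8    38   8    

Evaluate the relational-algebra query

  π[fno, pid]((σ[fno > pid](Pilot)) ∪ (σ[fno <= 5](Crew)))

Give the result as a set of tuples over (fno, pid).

{(1, 10), (1, 37), (27, 1), (3, 17), (37, 2), (5, 30)}

Apply σ_{fno > pid}; surviving tuples: {(1, 27, 1), (2, 37, 30)}
Apply σ_{fno <= 5}; surviving tuples: {(10, 1, 38), (17, 3, 25), (30, 5, 37), (37, 1, 31)}
Union: {(1, 27, 1), (2, 37, 30)} with {(10, 1, 38), (17, 3, 25), (30, 5, 37), (37, 1, 31)} → {(1, 27, 1), (10, 1, 38), (17, 3, 25), (2, 37, 30), (30, 5, 37), (37, 1, 31)}
π_{fno, pid} gives {(1, 10), (1, 37), (27, 1), (3, 17), (37, 2), (5, 30)}.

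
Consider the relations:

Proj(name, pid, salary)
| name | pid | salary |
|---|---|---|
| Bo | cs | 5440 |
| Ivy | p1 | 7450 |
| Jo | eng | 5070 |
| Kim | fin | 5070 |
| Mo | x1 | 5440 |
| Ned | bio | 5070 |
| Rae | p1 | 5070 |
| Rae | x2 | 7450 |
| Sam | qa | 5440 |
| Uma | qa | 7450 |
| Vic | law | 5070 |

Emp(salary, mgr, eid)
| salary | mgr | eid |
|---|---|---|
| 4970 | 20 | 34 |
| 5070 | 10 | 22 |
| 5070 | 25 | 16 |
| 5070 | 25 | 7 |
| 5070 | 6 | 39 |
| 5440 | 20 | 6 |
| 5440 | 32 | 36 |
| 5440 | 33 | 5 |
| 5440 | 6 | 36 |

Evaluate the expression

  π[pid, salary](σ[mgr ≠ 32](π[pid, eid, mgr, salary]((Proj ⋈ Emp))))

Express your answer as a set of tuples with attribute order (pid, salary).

{(bio, 5070), (cs, 5440), (eng, 5070), (fin, 5070), (law, 5070), (p1, 5070), (qa, 5440), (x1, 5440)}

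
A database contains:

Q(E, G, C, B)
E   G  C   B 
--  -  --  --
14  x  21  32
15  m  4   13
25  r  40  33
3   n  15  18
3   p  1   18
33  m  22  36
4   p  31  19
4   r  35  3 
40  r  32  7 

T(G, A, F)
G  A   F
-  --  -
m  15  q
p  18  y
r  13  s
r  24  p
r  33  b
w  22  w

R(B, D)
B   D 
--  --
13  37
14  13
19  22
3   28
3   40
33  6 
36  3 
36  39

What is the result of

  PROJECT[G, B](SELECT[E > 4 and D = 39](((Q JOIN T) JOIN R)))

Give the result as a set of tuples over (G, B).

{(m, 36)}

Natural join on G: {(15, m, 4, 13, 15, q), (25, r, 40, 33, 13, s), (25, r, 40, 33, 24, p), (25, r, 40, 33, 33, b), (3, p, 1, 18, 18, y), (33, m, 22, 36, 15, q), (4, p, 31, 19, 18, y), (4, r, 35, 3, 13, s), (4, r, 35, 3, 24, p), (4, r, 35, 3, 33, b), (40, r, 32, 7, 13, s), (40, r, 32, 7, 24, p), (40, r, 32, 7, 33, b)}
Natural join on B: {(15, m, 4, 13, 15, q, 37), (25, r, 40, 33, 13, s, 6), (25, r, 40, 33, 24, p, 6), (25, r, 40, 33, 33, b, 6), (33, m, 22, 36, 15, q, 3), (33, m, 22, 36, 15, q, 39), (4, p, 31, 19, 18, y, 22), (4, r, 35, 3, 13, s, 28), (4, r, 35, 3, 13, s, 40), (4, r, 35, 3, 24, p, 28), (4, r, 35, 3, 24, p, 40), (4, r, 35, 3, 33, b, 28), (4, r, 35, 3, 33, b, 40)}
σ[E > 4 and D = 39]: keep tuples satisfying E > 4 and D = 39 → {(33, m, 22, 36, 15, q, 39)}
Keep only column(s) G, B: {(m, 36)}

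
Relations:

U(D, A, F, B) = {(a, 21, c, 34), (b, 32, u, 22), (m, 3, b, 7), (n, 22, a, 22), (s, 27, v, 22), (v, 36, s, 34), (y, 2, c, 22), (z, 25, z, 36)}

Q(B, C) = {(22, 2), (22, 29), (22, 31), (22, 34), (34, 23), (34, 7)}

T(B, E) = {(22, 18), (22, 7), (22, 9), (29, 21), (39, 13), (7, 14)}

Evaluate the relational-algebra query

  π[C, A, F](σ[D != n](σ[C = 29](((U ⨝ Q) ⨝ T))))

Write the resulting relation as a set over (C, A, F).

{(29, 2, c), (29, 27, v), (29, 32, u)}

U ⋈ Q (natural join on B): {(a, 21, c, 34, 23), (a, 21, c, 34, 7), (b, 32, u, 22, 2), (b, 32, u, 22, 29), (b, 32, u, 22, 31), (b, 32, u, 22, 34), (n, 22, a, 22, 2), (n, 22, a, 22, 29), (n, 22, a, 22, 31), (n, 22, a, 22, 34), (s, 27, v, 22, 2), (s, 27, v, 22, 29), (s, 27, v, 22, 31), (s, 27, v, 22, 34), (v, 36, s, 34, 23), (v, 36, s, 34, 7), (y, 2, c, 22, 2), (y, 2, c, 22, 29), (y, 2, c, 22, 31), (y, 2, c, 22, 34)}
(U ⨝ Q) ⋈ T (natural join on B): {(b, 32, u, 22, 2, 18), (b, 32, u, 22, 2, 7), (b, 32, u, 22, 2, 9), (b, 32, u, 22, 29, 18), (b, 32, u, 22, 29, 7), (b, 32, u, 22, 29, 9), (b, 32, u, 22, 31, 18), (b, 32, u, 22, 31, 7), (b, 32, u, 22, 31, 9), (b, 32, u, 22, 34, 18), (b, 32, u, 22, 34, 7), (b, 32, u, 22, 34, 9), (n, 22, a, 22, 2, 18), (n, 22, a, 22, 2, 7), (n, 22, a, 22, 2, 9), (n, 22, a, 22, 29, 18), (n, 22, a, 22, 29, 7), (n, 22, a, 22, 29, 9), (n, 22, a, 22, 31, 18), (n, 22, a, 22, 31, 7), (n, 22, a, 22, 31, 9), (n, 22, a, 22, 34, 18), (n, 22, a, 22, 34, 7), (n, 22, a, 22, 34, 9), (s, 27, v, 22, 2, 18), (s, 27, v, 22, 2, 7), (s, 27, v, 22, 2, 9), (s, 27, v, 22, 29, 18), (s, 27, v, 22, 29, 7), (s, 27, v, 22, 29, 9), (s, 27, v, 22, 31, 18), (s, 27, v, 22, 31, 7), (s, 27, v, 22, 31, 9), (s, 27, v, 22, 34, 18), (s, 27, v, 22, 34, 7), (s, 27, v, 22, 34, 9), (y, 2, c, 22, 2, 18), (y, 2, c, 22, 2, 7), (y, 2, c, 22, 2, 9), (y, 2, c, 22, 29, 18), (y, 2, c, 22, 29, 7), (y, 2, c, 22, 29, 9), (y, 2, c, 22, 31, 18), (y, 2, c, 22, 31, 7), (y, 2, c, 22, 31, 9), (y, 2, c, 22, 34, 18), (y, 2, c, 22, 34, 7), (y, 2, c, 22, 34, 9)}
σ[C = 29]: keep tuples satisfying C = 29 → {(b, 32, u, 22, 29, 18), (b, 32, u, 22, 29, 7), (b, 32, u, 22, 29, 9), (n, 22, a, 22, 29, 18), (n, 22, a, 22, 29, 7), (n, 22, a, 22, 29, 9), (s, 27, v, 22, 29, 18), (s, 27, v, 22, 29, 7), (s, 27, v, 22, 29, 9), (y, 2, c, 22, 29, 18), (y, 2, c, 22, 29, 7), (y, 2, c, 22, 29, 9)}
σ[D != n]: keep tuples satisfying D != n → {(b, 32, u, 22, 29, 18), (b, 32, u, 22, 29, 7), (b, 32, u, 22, 29, 9), (s, 27, v, 22, 29, 18), (s, 27, v, 22, 29, 7), (s, 27, v, 22, 29, 9), (y, 2, c, 22, 29, 18), (y, 2, c, 22, 29, 7), (y, 2, c, 22, 29, 9)}
Projecting to C, A, F (6 duplicate(s) eliminated): {(29, 2, c), (29, 27, v), (29, 32, u)}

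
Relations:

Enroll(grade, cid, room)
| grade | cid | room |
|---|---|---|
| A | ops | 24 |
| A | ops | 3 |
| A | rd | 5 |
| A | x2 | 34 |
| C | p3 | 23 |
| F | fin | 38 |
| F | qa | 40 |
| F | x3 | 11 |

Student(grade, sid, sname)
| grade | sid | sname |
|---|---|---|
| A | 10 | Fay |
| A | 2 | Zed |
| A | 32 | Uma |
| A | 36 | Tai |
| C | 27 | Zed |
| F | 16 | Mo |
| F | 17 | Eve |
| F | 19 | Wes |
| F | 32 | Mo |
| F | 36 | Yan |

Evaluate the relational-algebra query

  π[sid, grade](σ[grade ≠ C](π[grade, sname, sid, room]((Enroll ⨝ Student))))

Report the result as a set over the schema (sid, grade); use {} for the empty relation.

Enroll ⋈ Student (natural join on grade): {(A, ops, 24, 10, Fay), (A, ops, 24, 2, Zed), (A, ops, 24, 32, Uma), (A, ops, 24, 36, Tai), (A, ops, 3, 10, Fay), (A, ops, 3, 2, Zed), (A, ops, 3, 32, Uma), (A, ops, 3, 36, Tai), (A, rd, 5, 10, Fay), (A, rd, 5, 2, Zed), (A, rd, 5, 32, Uma), (A, rd, 5, 36, Tai), (A, x2, 34, 10, Fay), (A, x2, 34, 2, Zed), (A, x2, 34, 32, Uma), (A, x2, 34, 36, Tai), (C, p3, 23, 27, Zed), (F, fin, 38, 16, Mo), (F, fin, 38, 17, Eve), (F, fin, 38, 19, Wes), (F, fin, 38, 32, Mo), (F, fin, 38, 36, Yan), (F, qa, 40, 16, Mo), (F, qa, 40, 17, Eve), (F, qa, 40, 19, Wes), (F, qa, 40, 32, Mo), (F, qa, 40, 36, Yan), (F, x3, 11, 16, Mo), (F, x3, 11, 17, Eve), (F, x3, 11, 19, Wes), (F, x3, 11, 32, Mo), (F, x3, 11, 36, Yan)}
π_{grade, sname, sid, room} gives {(A, Fay, 10, 24), (A, Fay, 10, 3), (A, Fay, 10, 34), (A, Fay, 10, 5), (A, Tai, 36, 24), (A, Tai, 36, 3), (A, Tai, 36, 34), (A, Tai, 36, 5), (A, Uma, 32, 24), (A, Uma, 32, 3), (A, Uma, 32, 34), (A, Uma, 32, 5), (A, Zed, 2, 24), (A, Zed, 2, 3), (A, Zed, 2, 34), (A, Zed, 2, 5), (C, Zed, 27, 23), (F, Eve, 17, 11), (F, Eve, 17, 38), (F, Eve, 17, 40), (F, Mo, 16, 11), (F, Mo, 16, 38), (F, Mo, 16, 40), (F, Mo, 32, 11), (F, Mo, 32, 38), (F, Mo, 32, 40), (F, Wes, 19, 11), (F, Wes, 19, 38), (F, Wes, 19, 40), (F, Yan, 36, 11), (F, Yan, 36, 38), (F, Yan, 36, 40)}.
σ[grade ≠ C]: keep tuples satisfying grade ≠ C → {(A, Fay, 10, 24), (A, Fay, 10, 3), (A, Fay, 10, 34), (A, Fay, 10, 5), (A, Tai, 36, 24), (A, Tai, 36, 3), (A, Tai, 36, 34), (A, Tai, 36, 5), (A, Uma, 32, 24), (A, Uma, 32, 3), (A, Uma, 32, 34), (A, Uma, 32, 5), (A, Zed, 2, 24), (A, Zed, 2, 3), (A, Zed, 2, 34), (A, Zed, 2, 5), (F, Eve, 17, 11), (F, Eve, 17, 38), (F, Eve, 17, 40), (F, Mo, 16, 11), (F, Mo, 16, 38), (F, Mo, 16, 40), (F, Mo, 32, 11), (F, Mo, 32, 38), (F, Mo, 32, 40), (F, Wes, 19, 11), (F, Wes, 19, 38), (F, Wes, 19, 40), (F, Yan, 36, 11), (F, Yan, 36, 38), (F, Yan, 36, 40)}
π_{sid, grade} gives {(10, A), (16, F), (17, F), (19, F), (2, A), (32, A), (32, F), (36, A), (36, F)} (22 duplicate(s) eliminated).

{(10, A), (16, F), (17, F), (19, F), (2, A), (32, A), (32, F), (36, A), (36, F)}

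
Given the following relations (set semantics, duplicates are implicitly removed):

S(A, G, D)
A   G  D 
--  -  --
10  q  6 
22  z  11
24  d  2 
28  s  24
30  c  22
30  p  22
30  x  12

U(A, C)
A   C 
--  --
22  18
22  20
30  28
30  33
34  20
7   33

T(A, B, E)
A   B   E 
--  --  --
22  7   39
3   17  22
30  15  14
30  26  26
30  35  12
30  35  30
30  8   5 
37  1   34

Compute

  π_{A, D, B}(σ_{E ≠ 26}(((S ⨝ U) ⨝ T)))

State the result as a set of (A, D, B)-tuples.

S ⋈ U (natural join on A): {(22, z, 11, 18), (22, z, 11, 20), (30, c, 22, 28), (30, c, 22, 33), (30, p, 22, 28), (30, p, 22, 33), (30, x, 12, 28), (30, x, 12, 33)}
(S ⨝ U) ⋈ T (natural join on A): {(22, z, 11, 18, 7, 39), (22, z, 11, 20, 7, 39), (30, c, 22, 28, 15, 14), (30, c, 22, 28, 26, 26), (30, c, 22, 28, 35, 12), (30, c, 22, 28, 35, 30), (30, c, 22, 28, 8, 5), (30, c, 22, 33, 15, 14), (30, c, 22, 33, 26, 26), (30, c, 22, 33, 35, 12), (30, c, 22, 33, 35, 30), (30, c, 22, 33, 8, 5), (30, p, 22, 28, 15, 14), (30, p, 22, 28, 26, 26), (30, p, 22, 28, 35, 12), (30, p, 22, 28, 35, 30), (30, p, 22, 28, 8, 5), (30, p, 22, 33, 15, 14), (30, p, 22, 33, 26, 26), (30, p, 22, 33, 35, 12), (30, p, 22, 33, 35, 30), (30, p, 22, 33, 8, 5), (30, x, 12, 28, 15, 14), (30, x, 12, 28, 26, 26), (30, x, 12, 28, 35, 12), (30, x, 12, 28, 35, 30), (30, x, 12, 28, 8, 5), (30, x, 12, 33, 15, 14), (30, x, 12, 33, 26, 26), (30, x, 12, 33, 35, 12), (30, x, 12, 33, 35, 30), (30, x, 12, 33, 8, 5)}
Selection E ≠ 26: {(22, z, 11, 18, 7, 39), (22, z, 11, 20, 7, 39), (30, c, 22, 28, 15, 14), (30, c, 22, 28, 35, 12), (30, c, 22, 28, 35, 30), (30, c, 22, 28, 8, 5), (30, c, 22, 33, 15, 14), (30, c, 22, 33, 35, 12), (30, c, 22, 33, 35, 30), (30, c, 22, 33, 8, 5), (30, p, 22, 28, 15, 14), (30, p, 22, 28, 35, 12), (30, p, 22, 28, 35, 30), (30, p, 22, 28, 8, 5), (30, p, 22, 33, 15, 14), (30, p, 22, 33, 35, 12), (30, p, 22, 33, 35, 30), (30, p, 22, 33, 8, 5), (30, x, 12, 28, 15, 14), (30, x, 12, 28, 35, 12), (30, x, 12, 28, 35, 30), (30, x, 12, 28, 8, 5), (30, x, 12, 33, 15, 14), (30, x, 12, 33, 35, 12), (30, x, 12, 33, 35, 30), (30, x, 12, 33, 8, 5)}
Projecting to A, D, B (19 duplicate(s) eliminated): {(22, 11, 7), (30, 12, 15), (30, 12, 35), (30, 12, 8), (30, 22, 15), (30, 22, 35), (30, 22, 8)}

{(22, 11, 7), (30, 12, 15), (30, 12, 35), (30, 12, 8), (30, 22, 15), (30, 22, 35), (30, 22, 8)}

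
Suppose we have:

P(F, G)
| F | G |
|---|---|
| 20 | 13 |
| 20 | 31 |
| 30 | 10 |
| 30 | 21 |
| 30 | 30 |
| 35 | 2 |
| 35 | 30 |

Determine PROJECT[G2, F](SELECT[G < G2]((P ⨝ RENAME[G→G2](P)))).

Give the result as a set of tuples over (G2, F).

ρ[G→G2]: schema becomes (F, G2); tuples unchanged.
Natural join on F: {(20, 13, 13), (20, 13, 31), (20, 31, 13), (20, 31, 31), (30, 10, 10), (30, 10, 21), (30, 10, 30), (30, 21, 10), (30, 21, 21), (30, 21, 30), (30, 30, 10), (30, 30, 21), (30, 30, 30), (35, 2, 2), (35, 2, 30), (35, 30, 2), (35, 30, 30)}
Filtering on G < G2 leaves {(20, 13, 31), (30, 10, 21), (30, 10, 30), (30, 21, 30), (35, 2, 30)}.
π_{G2, F} gives {(21, 30), (30, 30), (30, 35), (31, 20)} (1 duplicate(s) eliminated).

{(21, 30), (30, 30), (30, 35), (31, 20)}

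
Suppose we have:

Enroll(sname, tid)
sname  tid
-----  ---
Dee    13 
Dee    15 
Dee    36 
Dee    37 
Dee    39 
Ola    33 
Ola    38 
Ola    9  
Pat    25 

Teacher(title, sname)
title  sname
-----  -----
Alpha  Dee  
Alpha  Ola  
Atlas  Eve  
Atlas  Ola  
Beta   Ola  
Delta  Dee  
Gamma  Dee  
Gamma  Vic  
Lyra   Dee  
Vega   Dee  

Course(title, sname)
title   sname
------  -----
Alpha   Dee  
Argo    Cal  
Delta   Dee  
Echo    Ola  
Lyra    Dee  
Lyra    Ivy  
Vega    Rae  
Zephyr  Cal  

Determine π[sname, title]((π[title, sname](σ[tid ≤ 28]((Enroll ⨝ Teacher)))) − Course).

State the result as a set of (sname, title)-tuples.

Enroll ⋈ Teacher (natural join on sname): {(Dee, 13, Alpha), (Dee, 13, Delta), (Dee, 13, Gamma), (Dee, 13, Lyra), (Dee, 13, Vega), (Dee, 15, Alpha), (Dee, 15, Delta), (Dee, 15, Gamma), (Dee, 15, Lyra), (Dee, 15, Vega), (Dee, 36, Alpha), (Dee, 36, Delta), (Dee, 36, Gamma), (Dee, 36, Lyra), (Dee, 36, Vega), (Dee, 37, Alpha), (Dee, 37, Delta), (Dee, 37, Gamma), (Dee, 37, Lyra), (Dee, 37, Vega), (Dee, 39, Alpha), (Dee, 39, Delta), (Dee, 39, Gamma), (Dee, 39, Lyra), (Dee, 39, Vega), (Ola, 33, Alpha), (Ola, 33, Atlas), (Ola, 33, Beta), (Ola, 38, Alpha), (Ola, 38, Atlas), (Ola, 38, Beta), (Ola, 9, Alpha), (Ola, 9, Atlas), (Ola, 9, Beta)}
Apply σ_{tid ≤ 28}; surviving tuples: {(Dee, 13, Alpha), (Dee, 13, Delta), (Dee, 13, Gamma), (Dee, 13, Lyra), (Dee, 13, Vega), (Dee, 15, Alpha), (Dee, 15, Delta), (Dee, 15, Gamma), (Dee, 15, Lyra), (Dee, 15, Vega), (Ola, 9, Alpha), (Ola, 9, Atlas), (Ola, 9, Beta)}
π_{title, sname} gives {(Alpha, Dee), (Alpha, Ola), (Atlas, Ola), (Beta, Ola), (Delta, Dee), (Gamma, Dee), (Lyra, Dee), (Vega, Dee)} (5 duplicate(s) eliminated).
Taking the difference: {(Alpha, Ola), (Atlas, Ola), (Beta, Ola), (Gamma, Dee), (Vega, Dee)}
π_{sname, title} gives {(Dee, Gamma), (Dee, Vega), (Ola, Alpha), (Ola, Atlas), (Ola, Beta)}.

{(Dee, Gamma), (Dee, Vega), (Ola, Alpha), (Ola, Atlas), (Ola, Beta)}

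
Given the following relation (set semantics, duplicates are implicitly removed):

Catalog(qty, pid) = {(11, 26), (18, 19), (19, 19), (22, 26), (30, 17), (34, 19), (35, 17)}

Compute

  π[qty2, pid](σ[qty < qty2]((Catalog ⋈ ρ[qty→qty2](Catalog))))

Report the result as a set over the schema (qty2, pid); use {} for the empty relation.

{(19, 19), (22, 26), (34, 19), (35, 17)}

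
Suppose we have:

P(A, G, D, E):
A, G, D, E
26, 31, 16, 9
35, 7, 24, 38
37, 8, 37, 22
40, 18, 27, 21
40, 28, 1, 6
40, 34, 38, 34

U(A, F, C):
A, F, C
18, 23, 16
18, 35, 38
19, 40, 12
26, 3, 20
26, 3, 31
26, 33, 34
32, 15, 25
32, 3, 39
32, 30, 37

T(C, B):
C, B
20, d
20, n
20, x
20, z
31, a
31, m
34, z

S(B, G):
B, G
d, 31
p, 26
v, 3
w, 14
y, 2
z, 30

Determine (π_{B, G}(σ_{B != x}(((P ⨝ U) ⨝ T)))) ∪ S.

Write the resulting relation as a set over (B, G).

{(a, 31), (d, 31), (m, 31), (n, 31), (p, 26), (v, 3), (w, 14), (y, 2), (z, 30), (z, 31)}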